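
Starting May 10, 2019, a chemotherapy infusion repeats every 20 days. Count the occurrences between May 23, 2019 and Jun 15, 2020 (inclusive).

Occurrences land 20·i days after May 10, 2019 for i = 0, 1, 2, …
May 23, 2019 is 13 days after the start; 13 ÷ 20 = 0 remainder 13; since the remainder is 13, round up to i = 1. First occurrence in the window: #2 on May 30, 2019 (1×20 = 20 days in).
Jun 15, 2020 is 402 days after the start; 402 ÷ 20 = 20 remainder 2. Last occurrence in the window: #21 on Jun 13, 2020.
Occurrences #2 through #21: 20 in total.

20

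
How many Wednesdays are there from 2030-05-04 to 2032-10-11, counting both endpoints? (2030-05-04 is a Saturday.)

2030-05-04 is a Saturday; the first Wednesday on or after it is 2030-05-08 (4 days later).
From 2030-05-08 to 2032-10-11: 237 + 365 + 285 = 887 days (rest of 2030, 2031, to 2032-10-11 in 2032).
887 ÷ 7 = 126 full weeks with remainder 5, so 126 more Wednesdays after the first → 127.

127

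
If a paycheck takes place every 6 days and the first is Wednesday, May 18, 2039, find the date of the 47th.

February 18, 2040

The 47th occurrence is 46 intervals after the first: 46 × 6 = 276 days after May 18, 2039.
May has 31 days — 13 days to the end of May leaves 263.
June has 30 days (233 left).
July has 31 days (202 left).
August has 31 days (171 left).
September has 30 days (141 left).
October has 31 days (110 left).
November has 30 days (80 left).
December has 31 days (49 left).
January has 31 days (18 left).
18 days into February → February 18, 2040.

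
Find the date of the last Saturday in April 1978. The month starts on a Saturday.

April 29, 1978

April 1978 begins on a Saturday, so the first Saturday is April 1.
April 1978 has 30 days. Adding weeks: 1, 8, 15, 22, 29 — the last one ≤ 30 is the 29th.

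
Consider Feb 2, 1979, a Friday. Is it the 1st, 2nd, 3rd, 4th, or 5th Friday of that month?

Day 2 falls in week ⌈2/7⌉ of the month.
Days 1–7 hold the 1st Friday, 8–14 the 2nd, 15–21 the 3rd, 22–28 the 4th, 29–31 the 5th.
2 is in the range for the 1st.

1st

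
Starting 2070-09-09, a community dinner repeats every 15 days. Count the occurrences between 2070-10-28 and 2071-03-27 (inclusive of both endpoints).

10

Occurrences land 15·i days after 2070-09-09 for i = 0, 1, 2, …
2070-10-28 is 49 days after the start; 49 ÷ 15 = 3 remainder 4; since the remainder is 4, round up to i = 4. First occurrence in the window: #5 on 2070-11-08 (4×15 = 60 days in).
2071-03-27 is 199 days after the start; 199 ÷ 15 = 13 remainder 4. Last occurrence in the window: #14 on 2071-03-23.
Occurrences #5 through #14: 10 in total.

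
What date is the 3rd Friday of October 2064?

October 2064 begins on a Wednesday, so the first Friday is October 3 (2 days later).
The 3rd Friday is 2 weeks later: 3 + 14 = 17.

17 October 2064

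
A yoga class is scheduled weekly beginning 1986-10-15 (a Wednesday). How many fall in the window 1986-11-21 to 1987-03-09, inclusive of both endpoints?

Occurrences land 7·i days after 1986-10-15 for i = 0, 1, 2, …
1986-11-21 is 37 days after the start; 37 ÷ 7 = 5 remainder 2; since the remainder is 2, round up to i = 6. First occurrence in the window: #7 on 1986-11-26 (6×7 = 42 days in).
1987-03-09 is 145 days after the start; 145 ÷ 7 = 20 remainder 5. Last occurrence in the window: #21 on 1987-03-04.
Occurrences #7 through #21: 15 in total.

15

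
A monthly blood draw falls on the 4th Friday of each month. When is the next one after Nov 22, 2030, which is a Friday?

Nov 2030 starts on a Friday; its first Friday is the 1st, so the 4th Friday is the 22nd — Nov 22, 2030.
That is not after Nov 22, 2030, so look at Dec 2030.
Dec 2030 starts on a Sunday; its first Friday is the 6th, so the 4th Friday is the 27th — Dec 27, 2030.

Dec 27, 2030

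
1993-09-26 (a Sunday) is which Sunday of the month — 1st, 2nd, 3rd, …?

Day 26 falls in week ⌈26/7⌉ of the month.
Days 1–7 hold the 1st Sunday, 8–14 the 2nd, 15–21 the 3rd, 22–28 the 4th, 29–31 the 5th.
26 is in the range for the 4th.

4th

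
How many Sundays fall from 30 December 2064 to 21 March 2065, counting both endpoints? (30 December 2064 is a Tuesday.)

11

30 December 2064 is a Tuesday; the first Sunday on or after it is 4 January 2065 (5 days later).
From 4 January 2065 to 21 March 2065: 27 + 28 + 21 = 76 days (rest of January, February, March).
76 ÷ 7 = 10 full weeks with remainder 6, so 10 more Sundays after the first → 11.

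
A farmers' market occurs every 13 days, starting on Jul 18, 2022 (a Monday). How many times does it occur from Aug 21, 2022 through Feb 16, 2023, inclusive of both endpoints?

Occurrences land 13·i days after Jul 18, 2022 for i = 0, 1, 2, …
Aug 21, 2022 is 34 days after the start; 34 ÷ 13 = 2 remainder 8; since the remainder is 8, round up to i = 3. First occurrence in the window: #4 on Aug 26, 2022 (3×13 = 39 days in).
Feb 16, 2023 is 213 days after the start; 213 ÷ 13 = 16 remainder 5. Last occurrence in the window: #17 on Feb 11, 2023.
Occurrences #4 through #17: 14 in total.

14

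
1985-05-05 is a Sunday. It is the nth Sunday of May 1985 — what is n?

Day 5 falls in week ⌈5/7⌉ of the month.
Days 1–7 hold the 1st Sunday, 8–14 the 2nd, 15–21 the 3rd, 22–28 the 4th, 29–31 the 5th.
5 is in the range for the 1st.

1st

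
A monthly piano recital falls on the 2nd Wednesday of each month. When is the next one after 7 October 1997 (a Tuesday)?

8 October 1997

October 1997 starts on a Wednesday; its first Wednesday is the 1st, so the 2nd Wednesday is the 8th — 8 October 1997.
8 October 1997 is after 7 October 1997, so that is the next one.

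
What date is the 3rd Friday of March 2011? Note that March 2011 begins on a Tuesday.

2011-03-18

March 2011 begins on a Tuesday, so the first Friday is March 4 (3 days later).
The 3rd Friday is 2 weeks later: 4 + 14 = 18.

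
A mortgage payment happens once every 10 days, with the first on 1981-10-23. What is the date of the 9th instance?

1982-01-11

The 9th occurrence is 8 intervals after the first: 8 × 10 = 80 days after 1981-10-23.
October has 31 days — 8 days to the end of October leaves 72.
November has 30 days (42 left).
December has 31 days (11 left).
11 days into January → 1982-01-11.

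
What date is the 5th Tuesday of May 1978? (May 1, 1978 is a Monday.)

30 May 1978

May 1978 begins on a Monday, so the first Tuesday is May 2 (1 day later).
The 5th Tuesday is 4 weeks later: 2 + 28 = 30.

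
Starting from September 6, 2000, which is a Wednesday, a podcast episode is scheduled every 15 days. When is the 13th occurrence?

The 13th occurrence is 12 intervals after the first: 12 × 15 = 180 days after September 6, 2000.
September has 30 days — 24 days to the end of September leaves 156.
October has 31 days (125 left).
November has 30 days (95 left).
December has 31 days (64 left).
January has 31 days (33 left).
February has 28 days (5 left).
5 days into March → March 5, 2001.

March 5, 2001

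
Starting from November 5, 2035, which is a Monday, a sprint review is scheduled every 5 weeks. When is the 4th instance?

February 18, 2036

The 4th occurrence is 3 intervals after the first: 3 × 35 = 105 days after November 5, 2035.
November has 30 days — 25 days to the end of November leaves 80.
December has 31 days (49 left).
January has 31 days (18 left).
18 days into February → February 18, 2036.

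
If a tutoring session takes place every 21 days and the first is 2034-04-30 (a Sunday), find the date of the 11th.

The 11th occurrence is 10 intervals after the first: 10 × 21 = 210 days after 2034-04-30.
April has 30 days — 0 days to the end of April leaves 210.
May has 31 days (179 left).
June has 30 days (149 left).
July has 31 days (118 left).
August has 31 days (87 left).
September has 30 days (57 left).
October has 31 days (26 left).
26 days into November → 2034-11-26.

2034-11-26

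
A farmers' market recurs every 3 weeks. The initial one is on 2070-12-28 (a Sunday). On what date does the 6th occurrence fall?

2071-04-12

The 6th occurrence is 5 intervals after the first: 5 × 21 = 105 days after 2070-12-28.
December has 31 days — 3 days to the end of December leaves 102.
January has 31 days (71 left).
February has 28 days (43 left).
March has 31 days (12 left).
12 days into April → 2071-04-12.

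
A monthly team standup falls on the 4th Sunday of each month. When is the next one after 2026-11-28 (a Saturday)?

2026-12-27

November 2026 starts on a Sunday; its first Sunday is the 1st, so the 4th Sunday is the 22nd — 2026-11-22.
That is not after 2026-11-28, so look at December 2026.
December 2026 starts on a Tuesday; its first Sunday is the 6th, so the 4th Sunday is the 27th — 2026-12-27.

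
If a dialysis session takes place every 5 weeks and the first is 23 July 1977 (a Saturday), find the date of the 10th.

The 10th occurrence is 9 intervals after the first: 9 × 35 = 315 days after 23 July 1977.
July has 31 days — 8 days to the end of July leaves 307.
August has 31 days (276 left).
September has 30 days (246 left).
October has 31 days (215 left).
November has 30 days (185 left).
December has 31 days (154 left).
January has 31 days (123 left).
February has 28 days (95 left).
March has 31 days (64 left).
April has 30 days (34 left).
May has 31 days (3 left).
3 days into June → 3 June 1978.

3 June 1978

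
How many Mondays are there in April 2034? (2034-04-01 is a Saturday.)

2034-04-01 is a Saturday; the first Monday on or after it is 2034-04-03 (2 days later).
From 2034-04-03 to 2034-04-30 is 30 − 3 = 27 days.
27 ÷ 7 = 3 full weeks with remainder 6, so 3 more Mondays after the first → 4.

4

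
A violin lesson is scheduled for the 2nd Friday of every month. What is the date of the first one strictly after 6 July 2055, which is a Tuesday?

July 2055 starts on a Thursday; its first Friday is the 2nd, so the 2nd Friday is the 9th — 9 July 2055.
9 July 2055 is after 6 July 2055, so that is the next one.

9 July 2055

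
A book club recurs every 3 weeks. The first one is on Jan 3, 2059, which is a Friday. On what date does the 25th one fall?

The 25th occurrence is 24 intervals after the first: 24 × 21 = 504 days after Jan 3, 2059.
Jan has 31 days — 28 days to the end of Jan leaves 476.
From end of Jan to end of 2059 is 334 days (142 left).
Jan has 31 days (111 left).
Feb has 29 days (82 left).
Mar has 31 days (51 left).
Apr has 30 days (21 left).
21 days into May → May 21, 2060.

May 21, 2060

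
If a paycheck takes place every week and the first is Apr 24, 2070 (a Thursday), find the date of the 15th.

The 15th occurrence is 14 intervals after the first: 14 × 7 = 98 days after Apr 24, 2070.
Apr has 30 days — 6 days to the end of Apr leaves 92.
May has 31 days (61 left).
Jun has 30 days (31 left).
31 days into Jul → Jul 31, 2070.

Jul 31, 2070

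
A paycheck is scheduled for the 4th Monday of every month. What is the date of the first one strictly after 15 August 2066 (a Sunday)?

23 August 2066

August 2066 starts on a Sunday; its first Monday is the 2nd, so the 4th Monday is the 23rd — 23 August 2066.
23 August 2066 is after 15 August 2066, so that is the next one.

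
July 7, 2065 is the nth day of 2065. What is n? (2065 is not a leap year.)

188

Days in months before July: 31 + 28 + 31 + 30 + 31 + 30 = 181.
Plus 7 days into July → day 188.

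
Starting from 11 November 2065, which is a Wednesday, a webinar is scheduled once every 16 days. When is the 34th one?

23 April 2067

The 34th occurrence is 33 intervals after the first: 33 × 16 = 528 days after 11 November 2065.
November has 30 days — 19 days to the end of November leaves 509.
From end of November to end of 2065 is 31 days (478 left).
2066 has 365 days (113 left).
January has 31 days (82 left).
February has 28 days (54 left).
March has 31 days (23 left).
23 days into April → 23 April 2067.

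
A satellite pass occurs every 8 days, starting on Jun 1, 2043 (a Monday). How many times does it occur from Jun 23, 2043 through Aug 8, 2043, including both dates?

Occurrences land 8·i days after Jun 1, 2043 for i = 0, 1, 2, …
Jun 23, 2043 is 22 days after the start; 22 ÷ 8 = 2 remainder 6; since the remainder is 6, round up to i = 3. First occurrence in the window: #4 on Jun 25, 2043 (3×8 = 24 days in).
Aug 8, 2043 is 68 days after the start; 68 ÷ 8 = 8 remainder 4. Last occurrence in the window: #9 on Aug 4, 2043.
Occurrences #4 through #9: 6 in total.

6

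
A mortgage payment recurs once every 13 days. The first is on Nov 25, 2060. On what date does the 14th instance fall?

May 13, 2061

The 14th occurrence is 13 intervals after the first: 13 × 13 = 169 days after Nov 25, 2060.
Nov has 30 days — 5 days to the end of Nov leaves 164.
Dec has 31 days (133 left).
Jan has 31 days (102 left).
Feb has 28 days (74 left).
Mar has 31 days (43 left).
Apr has 30 days (13 left).
13 days into May → May 13, 2061.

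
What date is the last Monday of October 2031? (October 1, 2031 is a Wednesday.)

October 27, 2031

October 2031 begins on a Wednesday, so the first Monday is October 6 (5 days later).
October 2031 has 31 days. Adding weeks: 6, 13, 20, 27 — the last one ≤ 31 is the 27th.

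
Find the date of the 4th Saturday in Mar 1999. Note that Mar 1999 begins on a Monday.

Mar 27, 1999

Mar 1999 begins on a Monday, so the first Saturday is Mar 6 (5 days later).
The 4th Saturday is 3 weeks later: 6 + 21 = 27.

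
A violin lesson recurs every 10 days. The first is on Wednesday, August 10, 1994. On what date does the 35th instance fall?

July 16, 1995

The 35th occurrence is 34 intervals after the first: 34 × 10 = 340 days after August 10, 1994.
August has 31 days — 21 days to the end of August leaves 319.
September has 30 days (289 left).
October has 31 days (258 left).
November has 30 days (228 left).
December has 31 days (197 left).
January has 31 days (166 left).
February has 28 days (138 left).
March has 31 days (107 left).
April has 30 days (77 left).
May has 31 days (46 left).
June has 30 days (16 left).
16 days into July → July 16, 1995.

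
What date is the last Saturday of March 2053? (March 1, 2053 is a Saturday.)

March 2053 begins on a Saturday, so the first Saturday is March 1.
March 2053 has 31 days. Adding weeks: 1, 8, 15, 22, 29 — the last one ≤ 31 is the 29th.

2053-03-29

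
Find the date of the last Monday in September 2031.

2031-09-29

September 2031 begins on a Monday, so the first Monday is September 1.
September 2031 has 30 days. Adding weeks: 1, 8, 15, 22, 29 — the last one ≤ 30 is the 29th.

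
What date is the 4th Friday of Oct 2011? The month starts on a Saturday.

Oct 2011 begins on a Saturday, so the first Friday is Oct 7 (6 days later).
The 4th Friday is 3 weeks later: 7 + 21 = 28.

Oct 28, 2011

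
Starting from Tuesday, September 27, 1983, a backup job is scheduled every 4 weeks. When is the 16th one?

November 20, 1984

The 16th occurrence is 15 intervals after the first: 15 × 28 = 420 days after September 27, 1983.
September has 30 days — 3 days to the end of September leaves 417.
From end of September to end of 1983 is 92 days (325 left).
January has 31 days (294 left).
February has 29 days (265 left).
March has 31 days (234 left).
April has 30 days (204 left).
May has 31 days (173 left).
June has 30 days (143 left).
July has 31 days (112 left).
August has 31 days (81 left).
September has 30 days (51 left).
October has 31 days (20 left).
20 days into November → November 20, 1984.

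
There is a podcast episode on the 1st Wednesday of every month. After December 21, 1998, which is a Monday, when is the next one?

December 1998 starts on a Tuesday, so its 1st Wednesday is December 2, 1998 (1 day in).
That is not after December 21, 1998, so look at January 1999.
January 1999 starts on a Friday, so its 1st Wednesday is January 6, 1999 (5 days in).

January 6, 1999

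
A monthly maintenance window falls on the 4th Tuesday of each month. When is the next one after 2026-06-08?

June 2026 starts on a Monday; its first Tuesday is the 2nd, so the 4th Tuesday is the 23rd — 2026-06-23.
2026-06-23 is after 2026-06-08, so that is the next one.

2026-06-23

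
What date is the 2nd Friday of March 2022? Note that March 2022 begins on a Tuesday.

March 2022 begins on a Tuesday, so the first Friday is March 4 (3 days later).
The 2nd Friday is 1 weeks later: 4 + 7 = 11.

11 March 2022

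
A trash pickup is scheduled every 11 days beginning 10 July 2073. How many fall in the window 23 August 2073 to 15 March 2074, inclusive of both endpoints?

Occurrences land 11·i days after 10 July 2073 for i = 0, 1, 2, …
23 August 2073 is 44 days after the start; 44 ÷ 11 = 4 remainder 0. First occurrence in the window: #5 on 23 August 2073 (4×11 = 44 days in).
15 March 2074 is 248 days after the start; 248 ÷ 11 = 22 remainder 6. Last occurrence in the window: #23 on 9 March 2074.
Occurrences #5 through #23: 19 in total.

19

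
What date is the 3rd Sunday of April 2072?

April 17, 2072

The first Sunday of April 2072 is April 3.
The 3rd Sunday is 2 weeks later: 3 + 14 = 17.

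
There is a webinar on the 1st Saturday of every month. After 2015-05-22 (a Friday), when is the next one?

2015-06-06

May 2015 starts on a Friday, so its 1st Saturday is 2015-05-02 (1 day in).
That is not after 2015-05-22, so look at June 2015.
June 2015 starts on a Monday, so its 1st Saturday is 2015-06-06 (5 days in).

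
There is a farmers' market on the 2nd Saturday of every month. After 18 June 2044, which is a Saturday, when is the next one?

June 2044 starts on a Wednesday; its first Saturday is the 4th, so the 2nd Saturday is the 11th — 11 June 2044.
That is not after 18 June 2044, so look at July 2044.
July 2044 starts on a Friday; its first Saturday is the 2nd, so the 2nd Saturday is the 9th — 9 July 2044.

9 July 2044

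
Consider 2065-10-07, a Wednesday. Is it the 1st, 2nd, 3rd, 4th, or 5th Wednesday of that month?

Day 7 falls in week ⌈7/7⌉ of the month.
Days 1–7 hold the 1st Wednesday, 8–14 the 2nd, 15–21 the 3rd, 22–28 the 4th, 29–31 the 5th.
7 is in the range for the 1st.

1st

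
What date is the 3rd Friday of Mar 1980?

The first Friday of Mar 1980 is Mar 7.
The 3rd Friday is 2 weeks later: 7 + 14 = 21.

Mar 21, 1980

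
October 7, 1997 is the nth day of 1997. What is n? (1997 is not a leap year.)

Days in months before October: 31 + 28 + 31 + 30 + 31 + 30 + 31 + 31 + 30 = 273.
Plus 7 days into October → day 280.

280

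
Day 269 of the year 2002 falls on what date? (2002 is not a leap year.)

Sep 26, 2002

Jan has 31 days (269 − 31 = 238 remain).
Feb has 28 days (238 − 28 = 210 remain).
Mar has 31 days (210 − 31 = 179 remain).
Apr has 30 days (179 − 30 = 149 remain).
May has 31 days (149 − 31 = 118 remain).
Jun has 30 days (118 − 30 = 88 remain).
Jul has 31 days (88 − 31 = 57 remain).
Aug has 31 days (57 − 31 = 26 remain).
26 into Sep → Sep 26.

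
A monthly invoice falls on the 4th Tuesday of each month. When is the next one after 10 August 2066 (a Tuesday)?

24 August 2066

August 2066 starts on a Sunday; its first Tuesday is the 3rd, so the 4th Tuesday is the 24th — 24 August 2066.
24 August 2066 is after 10 August 2066, so that is the next one.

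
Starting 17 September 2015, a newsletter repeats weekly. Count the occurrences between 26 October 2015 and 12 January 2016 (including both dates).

11

Occurrences land 7·i days after 17 September 2015 for i = 0, 1, 2, …
26 October 2015 is 39 days after the start; 39 ÷ 7 = 5 remainder 4; since the remainder is 4, round up to i = 6. First occurrence in the window: #7 on 29 October 2015 (6×7 = 42 days in).
12 January 2016 is 117 days after the start; 117 ÷ 7 = 16 remainder 5. Last occurrence in the window: #17 on 7 January 2016.
Occurrences #7 through #17: 11 in total.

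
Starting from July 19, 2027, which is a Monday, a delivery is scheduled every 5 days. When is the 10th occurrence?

September 2, 2027

The 10th occurrence is 9 intervals after the first: 9 × 5 = 45 days after July 19, 2027.
July has 31 days — 12 days to the end of July leaves 33.
August has 31 days (2 left).
2 days into September → September 2, 2027.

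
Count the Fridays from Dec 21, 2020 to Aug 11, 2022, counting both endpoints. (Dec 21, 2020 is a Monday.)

85

Dec 21, 2020 is a Monday; the first Friday on or after it is Dec 25, 2020 (4 days later).
From Dec 25, 2020 to Aug 11, 2022: 6 + 365 + 223 = 594 days (rest of 2020, 2021, to Aug 11, 2022 in 2022).
594 ÷ 7 = 84 full weeks with remainder 6, so 84 more Fridays after the first → 85.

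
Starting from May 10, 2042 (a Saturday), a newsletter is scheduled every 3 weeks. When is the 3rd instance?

Jun 21, 2042

The 3rd occurrence is 2 intervals after the first: 2 × 21 = 42 days after May 10, 2042.
May has 31 days — 21 days to the end of May leaves 21.
21 days into Jun → Jun 21, 2042.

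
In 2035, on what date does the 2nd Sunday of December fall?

December 2035 begins on a Saturday, so the first Sunday is December 2 (1 day later).
The 2nd Sunday is 1 weeks later: 2 + 7 = 9.

2035-12-09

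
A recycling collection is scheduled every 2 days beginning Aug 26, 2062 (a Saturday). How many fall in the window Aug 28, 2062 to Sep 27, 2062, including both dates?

Occurrences land 2·i days after Aug 26, 2062 for i = 0, 1, 2, …
Aug 28, 2062 is 2 days after the start; 2 ÷ 2 = 1 remainder 0. First occurrence in the window: #2 on Aug 28, 2062 (1×2 = 2 days in).
Sep 27, 2062 is 32 days after the start; 32 ÷ 2 = 16 remainder 0. Last occurrence in the window: #17 on Sep 27, 2062.
Occurrences #2 through #17: 16 in total.

16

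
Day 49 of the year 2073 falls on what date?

2073-02-18

January has 31 days (49 − 31 = 18 remain).
18 into February → February 18.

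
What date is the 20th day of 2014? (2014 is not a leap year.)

20 into January → January 20.

January 20, 2014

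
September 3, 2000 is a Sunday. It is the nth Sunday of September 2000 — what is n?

Day 3 falls in week ⌈3/7⌉ of the month.
Days 1–7 hold the 1st Sunday, 8–14 the 2nd, 15–21 the 3rd, 22–28 the 4th, 29–31 the 5th.
3 is in the range for the 1st.

1st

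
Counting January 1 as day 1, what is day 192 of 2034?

January has 31 days (192 − 31 = 161 remain).
February has 28 days (161 − 28 = 133 remain).
March has 31 days (133 − 31 = 102 remain).
April has 30 days (102 − 30 = 72 remain).
May has 31 days (72 − 31 = 41 remain).
June has 30 days (41 − 30 = 11 remain).
11 into July → July 11.

2034-07-11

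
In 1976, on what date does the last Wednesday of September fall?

The first Wednesday of September 1976 is September 1.
September 1976 has 30 days. Adding weeks: 1, 8, 15, 22, 29 — the last one ≤ 30 is the 29th.

1976-09-29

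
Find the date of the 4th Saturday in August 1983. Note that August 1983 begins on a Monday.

1983-08-27

August 1983 begins on a Monday, so the first Saturday is August 6 (5 days later).
The 4th Saturday is 3 weeks later: 6 + 21 = 27.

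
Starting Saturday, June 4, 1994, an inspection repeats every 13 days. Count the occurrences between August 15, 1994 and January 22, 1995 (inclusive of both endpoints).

Occurrences land 13·i days after June 4, 1994 for i = 0, 1, 2, …
August 15, 1994 is 72 days after the start; 72 ÷ 13 = 5 remainder 7; since the remainder is 7, round up to i = 6. First occurrence in the window: #7 on August 21, 1994 (6×13 = 78 days in).
January 22, 1995 is 232 days after the start; 232 ÷ 13 = 17 remainder 11. Last occurrence in the window: #18 on January 11, 1995.
Occurrences #7 through #18: 12 in total.

12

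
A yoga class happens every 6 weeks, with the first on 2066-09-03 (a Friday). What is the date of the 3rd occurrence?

2066-11-26

The 3rd occurrence is 2 intervals after the first: 2 × 42 = 84 days after 2066-09-03.
September has 30 days — 27 days to the end of September leaves 57.
October has 31 days (26 left).
26 days into November → 2066-11-26.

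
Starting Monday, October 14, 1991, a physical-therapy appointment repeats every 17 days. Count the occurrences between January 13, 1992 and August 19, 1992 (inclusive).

Occurrences land 17·i days after October 14, 1991 for i = 0, 1, 2, …
January 13, 1992 is 91 days after the start; 91 ÷ 17 = 5 remainder 6; since the remainder is 6, round up to i = 6. First occurrence in the window: #7 on January 24, 1992 (6×17 = 102 days in).
August 19, 1992 is 310 days after the start; 310 ÷ 17 = 18 remainder 4. Last occurrence in the window: #19 on August 15, 1992.
Occurrences #7 through #19: 13 in total.

13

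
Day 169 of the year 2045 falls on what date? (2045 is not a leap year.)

Jun 18, 2045

Jan has 31 days (169 − 31 = 138 remain).
Feb has 28 days (138 − 28 = 110 remain).
Mar has 31 days (110 − 31 = 79 remain).
Apr has 30 days (79 − 30 = 49 remain).
May has 31 days (49 − 31 = 18 remain).
18 into Jun → Jun 18.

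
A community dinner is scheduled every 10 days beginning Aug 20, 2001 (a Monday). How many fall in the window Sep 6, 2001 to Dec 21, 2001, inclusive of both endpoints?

11

Occurrences land 10·i days after Aug 20, 2001 for i = 0, 1, 2, …
Sep 6, 2001 is 17 days after the start; 17 ÷ 10 = 1 remainder 7; since the remainder is 7, round up to i = 2. First occurrence in the window: #3 on Sep 9, 2001 (2×10 = 20 days in).
Dec 21, 2001 is 123 days after the start; 123 ÷ 10 = 12 remainder 3. Last occurrence in the window: #13 on Dec 18, 2001.
Occurrences #3 through #13: 11 in total.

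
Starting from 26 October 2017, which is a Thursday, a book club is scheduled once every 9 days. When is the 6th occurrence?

The 6th occurrence is 5 intervals after the first: 5 × 9 = 45 days after 26 October 2017.
October has 31 days — 5 days to the end of October leaves 40.
November has 30 days (10 left).
10 days into December → 10 December 2017.

10 December 2017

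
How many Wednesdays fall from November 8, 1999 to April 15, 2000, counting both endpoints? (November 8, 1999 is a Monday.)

November 8, 1999 is a Monday; the first Wednesday on or after it is November 10, 1999 (2 days later).
From November 10, 1999 to April 15, 2000: 20 + 31 + 31 + 29 + 31 + 15 = 157 days (rest of November, December, January, February, March, April).
157 ÷ 7 = 22 full weeks with remainder 3, so 22 more Wednesdays after the first → 23.

23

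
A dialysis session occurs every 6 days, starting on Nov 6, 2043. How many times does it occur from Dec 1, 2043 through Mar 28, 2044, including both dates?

19

Occurrences land 6·i days after Nov 6, 2043 for i = 0, 1, 2, …
Dec 1, 2043 is 25 days after the start; 25 ÷ 6 = 4 remainder 1; since the remainder is 1, round up to i = 5. First occurrence in the window: #6 on Dec 6, 2043 (5×6 = 30 days in).
Mar 28, 2044 is 143 days after the start; 143 ÷ 6 = 23 remainder 5. Last occurrence in the window: #24 on Mar 23, 2044.
Occurrences #6 through #24: 19 in total.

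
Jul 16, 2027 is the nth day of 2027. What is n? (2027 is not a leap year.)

Days in months before Jul: 31 + 28 + 31 + 30 + 31 + 30 = 181.
Plus 16 days into Jul → day 197.

197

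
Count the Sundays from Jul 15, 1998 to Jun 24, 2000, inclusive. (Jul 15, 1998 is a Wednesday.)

101

Jul 15, 1998 is a Wednesday; the first Sunday on or after it is Jul 19, 1998 (4 days later).
From Jul 19, 1998 to Jun 24, 2000: 165 + 365 + 176 = 706 days (rest of 1998, 1999, to Jun 24, 2000 in 2000).
706 ÷ 7 = 100 full weeks with remainder 6, so 100 more Sundays after the first → 101.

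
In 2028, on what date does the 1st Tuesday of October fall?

October 2028 begins on a Sunday, so the first Tuesday is October 3 (2 days later).

3 October 2028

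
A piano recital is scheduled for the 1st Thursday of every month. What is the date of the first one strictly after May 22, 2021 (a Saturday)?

June 3, 2021

May 2021 starts on a Saturday, so its 1st Thursday is May 6, 2021 (5 days in).
That is not after May 22, 2021, so look at June 2021.
June 2021 starts on a Tuesday, so its 1st Thursday is June 3, 2021 (2 days in).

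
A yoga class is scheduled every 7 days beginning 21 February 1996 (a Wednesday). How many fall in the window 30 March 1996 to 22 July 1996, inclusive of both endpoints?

Occurrences land 7·i days after 21 February 1996 for i = 0, 1, 2, …
30 March 1996 is 38 days after the start; 38 ÷ 7 = 5 remainder 3; since the remainder is 3, round up to i = 6. First occurrence in the window: #7 on 3 April 1996 (6×7 = 42 days in).
22 July 1996 is 152 days after the start; 152 ÷ 7 = 21 remainder 5. Last occurrence in the window: #22 on 17 July 1996.
Occurrences #7 through #22: 16 in total.

16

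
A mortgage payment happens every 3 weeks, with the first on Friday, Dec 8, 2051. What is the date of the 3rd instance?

The 3rd occurrence is 2 intervals after the first: 2 × 21 = 42 days after Dec 8, 2051.
Dec has 31 days — 23 days to the end of Dec leaves 19.
19 days into Jan → Jan 19, 2052.

Jan 19, 2052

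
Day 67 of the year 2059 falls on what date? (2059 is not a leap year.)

January has 31 days (67 − 31 = 36 remain).
February has 28 days (36 − 28 = 8 remain).
8 into March → March 8.

March 8, 2059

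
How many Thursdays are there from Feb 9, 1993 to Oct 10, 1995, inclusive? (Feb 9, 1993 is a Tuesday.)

139

Feb 9, 1993 is a Tuesday; the first Thursday on or after it is Feb 11, 1993 (2 days later).
From Feb 11, 1993 to Oct 10, 1995: 323 + 365 + 283 = 971 days (rest of 1993, 1994, to Oct 10, 1995 in 1995).
971 ÷ 7 = 138 full weeks with remainder 5, so 138 more Thursdays after the first → 139.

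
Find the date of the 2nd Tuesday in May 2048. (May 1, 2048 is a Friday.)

May 2048 begins on a Friday, so the first Tuesday is May 5 (4 days later).
The 2nd Tuesday is 1 weeks later: 5 + 7 = 12.

2048-05-12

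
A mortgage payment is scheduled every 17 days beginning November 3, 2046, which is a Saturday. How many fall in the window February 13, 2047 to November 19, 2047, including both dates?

Occurrences land 17·i days after November 3, 2046 for i = 0, 1, 2, …
February 13, 2047 is 102 days after the start; 102 ÷ 17 = 6 remainder 0. First occurrence in the window: #7 on February 13, 2047 (6×17 = 102 days in).
November 19, 2047 is 381 days after the start; 381 ÷ 17 = 22 remainder 7. Last occurrence in the window: #23 on November 12, 2047.
Occurrences #7 through #23: 17 in total.

17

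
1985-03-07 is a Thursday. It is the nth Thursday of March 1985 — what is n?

Day 7 falls in week ⌈7/7⌉ of the month.
Days 1–7 hold the 1st Thursday, 8–14 the 2nd, 15–21 the 3rd, 22–28 the 4th, 29–31 the 5th.
7 is in the range for the 1st.

1st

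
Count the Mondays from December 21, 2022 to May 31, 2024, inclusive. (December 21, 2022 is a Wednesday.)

75

December 21, 2022 is a Wednesday; the first Monday on or after it is December 26, 2022 (5 days later).
From December 26, 2022 to May 31, 2024: 5 + 365 + 152 = 522 days (rest of 2022, 2023, to May 31, 2024 in 2024).
522 ÷ 7 = 74 full weeks with remainder 4, so 74 more Mondays after the first → 75.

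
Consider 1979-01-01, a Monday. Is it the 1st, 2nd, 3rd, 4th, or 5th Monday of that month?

1st

Day 1 falls in week ⌈1/7⌉ of the month.
Days 1–7 hold the 1st Monday, 8–14 the 2nd, 15–21 the 3rd, 22–28 the 4th, 29–31 the 5th.
1 is in the range for the 1st.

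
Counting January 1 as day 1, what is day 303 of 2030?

30 October 2030

January has 31 days (303 − 31 = 272 remain).
February has 28 days (272 − 28 = 244 remain).
March has 31 days (244 − 31 = 213 remain).
April has 30 days (213 − 30 = 183 remain).
May has 31 days (183 − 31 = 152 remain).
June has 30 days (152 − 30 = 122 remain).
July has 31 days (122 − 31 = 91 remain).
August has 31 days (91 − 31 = 60 remain).
September has 30 days (60 − 30 = 30 remain).
30 into October → October 30.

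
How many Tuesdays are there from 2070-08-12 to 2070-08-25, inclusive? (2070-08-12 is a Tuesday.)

2070-08-12 is a Tuesday; the first Tuesday on or after it is 2070-08-12.
From 2070-08-12 to 2070-08-25 is 25 − 12 = 13 days.
13 ÷ 7 = 1 full weeks with remainder 6, so 1 more Tuesdays after the first → 2.

2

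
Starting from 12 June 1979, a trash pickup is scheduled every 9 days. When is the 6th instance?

27 July 1979

The 6th occurrence is 5 intervals after the first: 5 × 9 = 45 days after 12 June 1979.
June has 30 days — 18 days to the end of June leaves 27.
27 days into July → 27 July 1979.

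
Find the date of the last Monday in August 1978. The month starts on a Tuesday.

August 1978 begins on a Tuesday, so the first Monday is August 7 (6 days later).
August 1978 has 31 days. Adding weeks: 7, 14, 21, 28 — the last one ≤ 31 is the 28th.

28 August 1978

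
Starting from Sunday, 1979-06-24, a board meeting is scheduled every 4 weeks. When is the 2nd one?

The 2nd occurrence is 1 interval after the first: 1 × 28 = 28 days after 1979-06-24.
June has 30 days — 6 days to the end of June leaves 22.
22 days into July → 1979-07-22.

1979-07-22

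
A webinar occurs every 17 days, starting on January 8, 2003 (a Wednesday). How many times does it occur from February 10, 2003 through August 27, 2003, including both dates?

Occurrences land 17·i days after January 8, 2003 for i = 0, 1, 2, …
February 10, 2003 is 33 days after the start; 33 ÷ 17 = 1 remainder 16; since the remainder is 16, round up to i = 2. First occurrence in the window: #3 on February 11, 2003 (2×17 = 34 days in).
August 27, 2003 is 231 days after the start; 231 ÷ 17 = 13 remainder 10. Last occurrence in the window: #14 on August 17, 2003.
Occurrences #3 through #14: 12 in total.

12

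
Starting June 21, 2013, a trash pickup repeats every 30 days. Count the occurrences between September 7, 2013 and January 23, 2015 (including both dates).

Occurrences land 30·i days after June 21, 2013 for i = 0, 1, 2, …
September 7, 2013 is 78 days after the start; 78 ÷ 30 = 2 remainder 18; since the remainder is 18, round up to i = 3. First occurrence in the window: #4 on September 19, 2013 (3×30 = 90 days in).
January 23, 2015 is 581 days after the start; 581 ÷ 30 = 19 remainder 11. Last occurrence in the window: #20 on January 12, 2015.
Occurrences #4 through #20: 17 in total.

17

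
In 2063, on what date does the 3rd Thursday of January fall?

18 January 2063

January 2063 begins on a Monday, so the first Thursday is January 4 (3 days later).
The 3rd Thursday is 2 weeks later: 4 + 14 = 18.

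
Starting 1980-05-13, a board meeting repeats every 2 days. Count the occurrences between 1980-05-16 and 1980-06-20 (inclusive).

18

Occurrences land 2·i days after 1980-05-13 for i = 0, 1, 2, …
1980-05-16 is 3 days after the start; 3 ÷ 2 = 1 remainder 1; since the remainder is 1, round up to i = 2. First occurrence in the window: #3 on 1980-05-17 (2×2 = 4 days in).
1980-06-20 is 38 days after the start; 38 ÷ 2 = 19 remainder 0. Last occurrence in the window: #20 on 1980-06-20.
Occurrences #3 through #20: 18 in total.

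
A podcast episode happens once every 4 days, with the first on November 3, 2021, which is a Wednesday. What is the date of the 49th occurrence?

May 14, 2022

The 49th occurrence is 48 intervals after the first: 48 × 4 = 192 days after November 3, 2021.
November has 30 days — 27 days to the end of November leaves 165.
December has 31 days (134 left).
January has 31 days (103 left).
February has 28 days (75 left).
March has 31 days (44 left).
April has 30 days (14 left).
14 days into May → May 14, 2022.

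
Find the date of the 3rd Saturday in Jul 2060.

Jul 17, 2060

The first Saturday of Jul 2060 is Jul 3.
The 3rd Saturday is 2 weeks later: 3 + 14 = 17.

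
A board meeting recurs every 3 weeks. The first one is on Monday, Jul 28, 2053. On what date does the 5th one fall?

The 5th occurrence is 4 intervals after the first: 4 × 21 = 84 days after Jul 28, 2053.
Jul has 31 days — 3 days to the end of Jul leaves 81.
Aug has 31 days (50 left).
Sep has 30 days (20 left).
20 days into Oct → Oct 20, 2053.

Oct 20, 2053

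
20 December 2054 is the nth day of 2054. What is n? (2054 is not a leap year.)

Days in months before December: 31 + 28 + 31 + 30 + 31 + 30 + 31 + 31 + 30 + 31 + 30 = 334.
Plus 20 days into December → day 354.

354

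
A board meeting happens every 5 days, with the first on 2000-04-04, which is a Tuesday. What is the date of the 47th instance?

The 47th occurrence is 46 intervals after the first: 46 × 5 = 230 days after 2000-04-04.
April has 30 days — 26 days to the end of April leaves 204.
May has 31 days (173 left).
June has 30 days (143 left).
July has 31 days (112 left).
August has 31 days (81 left).
September has 30 days (51 left).
October has 31 days (20 left).
20 days into November → 2000-11-20.

2000-11-20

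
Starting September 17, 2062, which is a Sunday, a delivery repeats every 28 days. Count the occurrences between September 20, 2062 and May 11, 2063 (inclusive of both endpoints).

8

Occurrences land 28·i days after September 17, 2062 for i = 0, 1, 2, …
September 20, 2062 is 3 days after the start; 3 ÷ 28 = 0 remainder 3; since the remainder is 3, round up to i = 1. First occurrence in the window: #2 on October 15, 2062 (1×28 = 28 days in).
May 11, 2063 is 236 days after the start; 236 ÷ 28 = 8 remainder 12. Last occurrence in the window: #9 on April 29, 2063.
Occurrences #2 through #9: 8 in total.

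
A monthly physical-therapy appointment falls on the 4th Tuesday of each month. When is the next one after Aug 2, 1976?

Aug 24, 1976

Aug 1976 starts on a Sunday; its first Tuesday is the 3rd, so the 4th Tuesday is the 24th — Aug 24, 1976.
Aug 24, 1976 is after Aug 2, 1976, so that is the next one.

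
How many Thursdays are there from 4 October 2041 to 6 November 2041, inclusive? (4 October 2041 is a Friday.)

4

4 October 2041 is a Friday; the first Thursday on or after it is 10 October 2041 (6 days later).
From 10 October 2041 to 6 November 2041: 21 + 6 = 27 days (rest of October, November).
27 ÷ 7 = 3 full weeks with remainder 6, so 3 more Thursdays after the first → 4.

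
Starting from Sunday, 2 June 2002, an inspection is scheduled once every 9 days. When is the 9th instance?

13 August 2002

The 9th occurrence is 8 intervals after the first: 8 × 9 = 72 days after 2 June 2002.
June has 30 days — 28 days to the end of June leaves 44.
July has 31 days (13 left).
13 days into August → 13 August 2002.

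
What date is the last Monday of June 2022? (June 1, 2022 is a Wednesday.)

June 27, 2022

June 2022 begins on a Wednesday, so the first Monday is June 6 (5 days later).
June 2022 has 30 days. Adding weeks: 6, 13, 20, 27 — the last one ≤ 30 is the 27th.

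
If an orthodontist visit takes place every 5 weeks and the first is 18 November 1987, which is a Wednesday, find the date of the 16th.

The 16th occurrence is 15 intervals after the first: 15 × 35 = 525 days after 18 November 1987.
November has 30 days — 12 days to the end of November leaves 513.
From end of November to end of 1987 is 31 days (482 left).
1988 has 366 days (116 left).
January has 31 days (85 left).
February has 28 days (57 left).
March has 31 days (26 left).
26 days into April → 26 April 1989.

26 April 1989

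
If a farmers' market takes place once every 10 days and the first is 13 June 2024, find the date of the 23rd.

19 January 2025

The 23rd occurrence is 22 intervals after the first: 22 × 10 = 220 days after 13 June 2024.
June has 30 days — 17 days to the end of June leaves 203.
July has 31 days (172 left).
August has 31 days (141 left).
September has 30 days (111 left).
October has 31 days (80 left).
November has 30 days (50 left).
December has 31 days (19 left).
19 days into January → 19 January 2025.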